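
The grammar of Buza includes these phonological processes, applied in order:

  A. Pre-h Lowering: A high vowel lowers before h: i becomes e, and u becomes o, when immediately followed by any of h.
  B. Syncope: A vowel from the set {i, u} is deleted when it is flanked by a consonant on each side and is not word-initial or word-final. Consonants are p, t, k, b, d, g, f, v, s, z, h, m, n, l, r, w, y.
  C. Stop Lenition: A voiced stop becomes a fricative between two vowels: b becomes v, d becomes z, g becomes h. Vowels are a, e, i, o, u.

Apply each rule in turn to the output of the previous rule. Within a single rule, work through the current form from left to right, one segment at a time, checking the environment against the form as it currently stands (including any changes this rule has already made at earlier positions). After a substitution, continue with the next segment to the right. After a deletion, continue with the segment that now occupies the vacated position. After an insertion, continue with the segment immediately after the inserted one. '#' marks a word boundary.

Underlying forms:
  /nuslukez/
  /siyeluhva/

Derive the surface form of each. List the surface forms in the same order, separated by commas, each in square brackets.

/nuslukez/:
  A Pre-h Lowering: no change — [nuslukez]
  B Syncope: [nuslukez] → [nslkez]
  C Stop Lenition: no change — [nslkez]
/siyeluhva/:
  A Pre-h Lowering: [siyeluhva] → [siyelohva]
  B Syncope: [siyelohva] → [syelohva]
  C Stop Lenition: no change — [syelohva]

[nslkez], [syelohva]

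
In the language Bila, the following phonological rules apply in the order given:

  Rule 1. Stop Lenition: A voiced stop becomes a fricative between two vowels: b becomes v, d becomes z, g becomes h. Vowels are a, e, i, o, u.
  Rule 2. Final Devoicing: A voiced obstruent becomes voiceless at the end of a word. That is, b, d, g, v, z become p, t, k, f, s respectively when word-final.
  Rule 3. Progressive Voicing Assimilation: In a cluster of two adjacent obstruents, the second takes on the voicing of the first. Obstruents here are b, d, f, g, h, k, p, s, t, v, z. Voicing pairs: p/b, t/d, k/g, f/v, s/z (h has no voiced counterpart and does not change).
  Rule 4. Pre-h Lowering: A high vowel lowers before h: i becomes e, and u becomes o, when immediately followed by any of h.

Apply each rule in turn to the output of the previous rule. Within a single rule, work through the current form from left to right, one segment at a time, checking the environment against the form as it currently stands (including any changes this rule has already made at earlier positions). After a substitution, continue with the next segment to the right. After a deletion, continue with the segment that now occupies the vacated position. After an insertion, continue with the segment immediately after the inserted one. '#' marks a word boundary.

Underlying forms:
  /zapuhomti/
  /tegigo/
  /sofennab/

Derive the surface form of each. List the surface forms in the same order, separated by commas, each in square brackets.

[zapohomti], [teheho], [sofennap]

/zapuhomti/:
  Rule 1 Stop Lenition: no change — [zapuhomti]
  Rule 2 Final Devoicing: no change — [zapuhomti]
  Rule 3 Progressive Voicing Assimilation: no change — [zapuhomti]
  Rule 4 Pre-h Lowering: [zapuhomti] → [zapohomti]
/tegigo/:
  Rule 1 Stop Lenition: [tegigo] → [tehiho]
  Rule 2 Final Devoicing: no change — [tehiho]
  Rule 3 Progressive Voicing Assimilation: no change — [tehiho]
  Rule 4 Pre-h Lowering: [tehiho] → [teheho]
/sofennab/:
  Rule 1 Stop Lenition: no change — [sofennab]
  Rule 2 Final Devoicing: [sofennab] → [sofennap]
  Rule 3 Progressive Voicing Assimilation: no change — [sofennap]
  Rule 4 Pre-h Lowering: no change — [sofennap]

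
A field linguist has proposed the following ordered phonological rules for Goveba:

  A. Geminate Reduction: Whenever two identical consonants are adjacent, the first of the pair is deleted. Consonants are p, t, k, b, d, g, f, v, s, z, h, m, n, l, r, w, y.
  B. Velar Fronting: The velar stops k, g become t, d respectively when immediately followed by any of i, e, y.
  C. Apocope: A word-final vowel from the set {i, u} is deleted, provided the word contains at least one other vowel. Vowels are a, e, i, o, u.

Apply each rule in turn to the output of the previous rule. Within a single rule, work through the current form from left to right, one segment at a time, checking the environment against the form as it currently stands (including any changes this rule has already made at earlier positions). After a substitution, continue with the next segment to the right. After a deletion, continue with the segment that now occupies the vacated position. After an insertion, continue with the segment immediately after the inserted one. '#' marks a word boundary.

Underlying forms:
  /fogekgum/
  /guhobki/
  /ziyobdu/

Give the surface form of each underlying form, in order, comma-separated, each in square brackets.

[fodekgum], [guhobt], [ziyobd]

/fogekgum/:
  A Geminate Reduction: no change — [fogekgum]
  B Velar Fronting: [fogekgum] → [fodekgum]
  C Apocope: no change — [fodekgum]
/guhobki/:
  A Geminate Reduction: no change — [guhobki]
  B Velar Fronting: [guhobki] → [guhobti]
  C Apocope: [guhobti] → [guhobt]
/ziyobdu/:
  A Geminate Reduction: no change — [ziyobdu]
  B Velar Fronting: no change — [ziyobdu]
  C Apocope: [ziyobdu] → [ziyobd]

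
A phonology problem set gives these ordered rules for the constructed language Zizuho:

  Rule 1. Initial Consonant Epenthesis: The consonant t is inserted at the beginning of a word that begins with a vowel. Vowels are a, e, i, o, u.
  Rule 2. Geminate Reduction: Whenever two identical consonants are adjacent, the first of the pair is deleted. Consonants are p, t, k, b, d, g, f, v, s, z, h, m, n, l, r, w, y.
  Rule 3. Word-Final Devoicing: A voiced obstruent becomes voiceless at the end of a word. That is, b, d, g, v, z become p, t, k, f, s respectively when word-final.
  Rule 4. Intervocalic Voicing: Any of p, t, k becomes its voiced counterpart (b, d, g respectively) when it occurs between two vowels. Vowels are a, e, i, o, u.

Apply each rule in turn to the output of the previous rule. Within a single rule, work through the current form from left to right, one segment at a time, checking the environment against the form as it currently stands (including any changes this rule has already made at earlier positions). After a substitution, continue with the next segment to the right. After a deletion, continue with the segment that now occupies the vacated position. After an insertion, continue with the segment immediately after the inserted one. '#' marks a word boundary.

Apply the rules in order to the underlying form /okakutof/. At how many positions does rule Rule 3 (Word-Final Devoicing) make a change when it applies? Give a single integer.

0

Rule 1 Initial Consonant Epenthesis: [okakutof] → [tokakutof]
Rule 2 Geminate Reduction: no change — [tokakutof]
Rule 3 Word-Final Devoicing: no change — [tokakutof]
Rule 4 Intervocalic Voicing: [tokakutof] → [togagudof]
Rule Rule 3 changed 0 position(s).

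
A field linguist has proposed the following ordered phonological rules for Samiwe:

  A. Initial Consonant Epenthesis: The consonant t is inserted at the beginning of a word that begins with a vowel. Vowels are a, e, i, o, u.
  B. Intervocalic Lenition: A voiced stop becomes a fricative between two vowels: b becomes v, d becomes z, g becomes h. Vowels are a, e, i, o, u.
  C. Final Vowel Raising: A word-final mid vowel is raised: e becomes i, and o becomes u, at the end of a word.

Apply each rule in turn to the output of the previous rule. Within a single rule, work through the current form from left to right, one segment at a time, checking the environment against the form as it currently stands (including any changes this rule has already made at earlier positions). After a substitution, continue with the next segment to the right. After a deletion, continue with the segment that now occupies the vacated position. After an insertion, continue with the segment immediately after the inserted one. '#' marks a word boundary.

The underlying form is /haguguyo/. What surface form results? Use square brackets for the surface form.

A Initial Consonant Epenthesis: no change — [haguguyo]
B Intervocalic Lenition: [haguguyo] → [hahuhuyo]
C Final Vowel Raising: [hahuhuyo] → [hahuhuyu]

[hahuhuyu]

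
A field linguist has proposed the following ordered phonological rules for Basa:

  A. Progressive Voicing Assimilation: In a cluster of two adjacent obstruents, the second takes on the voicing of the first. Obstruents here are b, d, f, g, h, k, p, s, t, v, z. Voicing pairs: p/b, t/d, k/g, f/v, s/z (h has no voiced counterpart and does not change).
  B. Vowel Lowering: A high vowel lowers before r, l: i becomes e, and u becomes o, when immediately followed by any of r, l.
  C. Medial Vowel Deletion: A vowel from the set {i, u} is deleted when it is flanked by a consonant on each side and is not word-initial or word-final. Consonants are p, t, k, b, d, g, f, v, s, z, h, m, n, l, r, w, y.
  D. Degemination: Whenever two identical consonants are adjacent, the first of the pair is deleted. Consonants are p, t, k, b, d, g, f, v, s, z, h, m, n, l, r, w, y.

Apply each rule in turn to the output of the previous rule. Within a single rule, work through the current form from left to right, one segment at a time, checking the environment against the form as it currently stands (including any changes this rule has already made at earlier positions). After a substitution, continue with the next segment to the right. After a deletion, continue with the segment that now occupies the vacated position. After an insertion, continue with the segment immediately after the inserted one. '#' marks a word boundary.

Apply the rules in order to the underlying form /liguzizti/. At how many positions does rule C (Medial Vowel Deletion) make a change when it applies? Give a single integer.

A Progressive Voicing Assimilation: [liguzizti] → [liguzizdi]
B Vowel Lowering: no change — [liguzizdi]
C Medial Vowel Deletion: [liguzizdi] → [lgzzdi]
D Degemination: [lgzzdi] → [lgzdi]
Rule C changed 3 position(s).

3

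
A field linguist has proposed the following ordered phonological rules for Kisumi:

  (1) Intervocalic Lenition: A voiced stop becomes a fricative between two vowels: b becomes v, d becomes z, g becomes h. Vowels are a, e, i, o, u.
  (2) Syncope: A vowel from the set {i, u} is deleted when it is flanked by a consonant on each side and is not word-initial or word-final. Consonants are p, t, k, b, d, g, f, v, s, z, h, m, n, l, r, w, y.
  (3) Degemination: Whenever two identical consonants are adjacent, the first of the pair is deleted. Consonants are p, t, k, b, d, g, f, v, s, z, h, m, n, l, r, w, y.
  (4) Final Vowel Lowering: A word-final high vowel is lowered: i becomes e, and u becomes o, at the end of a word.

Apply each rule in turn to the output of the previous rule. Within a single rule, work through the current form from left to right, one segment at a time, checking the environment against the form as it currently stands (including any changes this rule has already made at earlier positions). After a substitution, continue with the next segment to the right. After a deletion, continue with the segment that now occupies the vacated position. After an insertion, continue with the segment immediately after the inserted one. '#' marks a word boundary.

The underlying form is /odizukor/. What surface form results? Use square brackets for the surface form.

(1) Intervocalic Lenition: [odizukor] → [ozizukor]
(2) Syncope: [ozizukor] → [ozzkor]
(3) Degemination: [ozzkor] → [ozkor]
(4) Final Vowel Lowering: no change — [ozkor]

[ozkor]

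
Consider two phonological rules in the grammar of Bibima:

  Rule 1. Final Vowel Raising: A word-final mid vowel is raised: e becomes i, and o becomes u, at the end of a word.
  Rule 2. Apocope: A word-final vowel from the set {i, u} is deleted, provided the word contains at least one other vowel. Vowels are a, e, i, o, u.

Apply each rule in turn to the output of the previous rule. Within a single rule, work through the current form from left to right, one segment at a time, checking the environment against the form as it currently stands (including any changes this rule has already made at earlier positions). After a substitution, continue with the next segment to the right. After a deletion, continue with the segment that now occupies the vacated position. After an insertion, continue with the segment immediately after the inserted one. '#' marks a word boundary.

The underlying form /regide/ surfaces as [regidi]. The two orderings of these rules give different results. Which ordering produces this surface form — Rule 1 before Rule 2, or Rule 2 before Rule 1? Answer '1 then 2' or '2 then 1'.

2 then 1

Order 1 then 2:
  1 Final Vowel Raising: [regide] → [regidi]
  2 Apocope: [regidi] → [regid]
  result: [regid]
Order 2 then 1:
  2 Apocope: no change — [regide]
  1 Final Vowel Raising: [regide] → [regidi]
  result: [regidi]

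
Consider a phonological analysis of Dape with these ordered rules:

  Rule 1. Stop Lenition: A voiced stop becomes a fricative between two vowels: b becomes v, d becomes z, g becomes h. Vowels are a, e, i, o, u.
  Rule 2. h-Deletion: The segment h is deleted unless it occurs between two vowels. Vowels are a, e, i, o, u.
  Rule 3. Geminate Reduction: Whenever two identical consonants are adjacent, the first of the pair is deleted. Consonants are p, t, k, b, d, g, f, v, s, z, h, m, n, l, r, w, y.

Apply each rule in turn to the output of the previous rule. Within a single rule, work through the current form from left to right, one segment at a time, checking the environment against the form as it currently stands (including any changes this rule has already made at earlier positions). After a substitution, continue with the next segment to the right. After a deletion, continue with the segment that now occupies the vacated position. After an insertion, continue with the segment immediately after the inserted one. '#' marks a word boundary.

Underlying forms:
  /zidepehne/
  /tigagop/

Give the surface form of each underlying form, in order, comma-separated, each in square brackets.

[zizepene], [tihahop]

/zidepehne/:
  Rule 1 Stop Lenition: [zidepehne] → [zizepehne]
  Rule 2 h-Deletion: [zizepehne] → [zizepene]
  Rule 3 Geminate Reduction: no change — [zizepene]
/tigagop/:
  Rule 1 Stop Lenition: [tigagop] → [tihahop]
  Rule 2 h-Deletion: no change — [tihahop]
  Rule 3 Geminate Reduction: no change — [tihahop]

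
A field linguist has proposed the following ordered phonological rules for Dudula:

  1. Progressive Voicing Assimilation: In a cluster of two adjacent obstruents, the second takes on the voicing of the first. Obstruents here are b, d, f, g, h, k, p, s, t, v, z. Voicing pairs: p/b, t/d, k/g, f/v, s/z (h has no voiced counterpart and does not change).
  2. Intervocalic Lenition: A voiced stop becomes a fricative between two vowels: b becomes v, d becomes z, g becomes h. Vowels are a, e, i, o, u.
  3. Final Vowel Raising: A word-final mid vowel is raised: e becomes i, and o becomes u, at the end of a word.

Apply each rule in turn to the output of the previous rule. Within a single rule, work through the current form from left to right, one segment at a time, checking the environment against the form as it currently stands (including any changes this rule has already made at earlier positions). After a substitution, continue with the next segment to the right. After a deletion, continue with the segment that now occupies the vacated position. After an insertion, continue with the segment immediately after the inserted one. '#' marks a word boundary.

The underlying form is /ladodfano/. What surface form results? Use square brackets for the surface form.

1 Progressive Voicing Assimilation: [ladodfano] → [ladodvano]
2 Intervocalic Lenition: [ladodvano] → [lazodvano]
3 Final Vowel Raising: [lazodvano] → [lazodvanu]

[lazodvanu]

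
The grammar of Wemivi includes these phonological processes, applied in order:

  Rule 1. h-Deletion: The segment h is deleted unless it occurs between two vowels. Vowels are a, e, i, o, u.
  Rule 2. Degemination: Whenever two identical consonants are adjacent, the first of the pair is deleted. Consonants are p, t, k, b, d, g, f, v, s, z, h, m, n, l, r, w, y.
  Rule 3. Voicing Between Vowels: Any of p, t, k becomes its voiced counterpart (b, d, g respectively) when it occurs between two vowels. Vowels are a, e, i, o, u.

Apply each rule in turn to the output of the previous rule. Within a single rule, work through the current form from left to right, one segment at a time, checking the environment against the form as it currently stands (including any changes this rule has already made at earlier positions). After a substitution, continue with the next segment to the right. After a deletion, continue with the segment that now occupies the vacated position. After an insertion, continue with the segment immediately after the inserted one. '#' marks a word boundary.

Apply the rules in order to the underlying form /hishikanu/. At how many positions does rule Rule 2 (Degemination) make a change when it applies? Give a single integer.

Rule 1 h-Deletion: [hishikanu] → [isikanu]
Rule 2 Degemination: no change — [isikanu]
Rule 3 Voicing Between Vowels: [isikanu] → [isiganu]
Rule Rule 2 changed 0 position(s).

0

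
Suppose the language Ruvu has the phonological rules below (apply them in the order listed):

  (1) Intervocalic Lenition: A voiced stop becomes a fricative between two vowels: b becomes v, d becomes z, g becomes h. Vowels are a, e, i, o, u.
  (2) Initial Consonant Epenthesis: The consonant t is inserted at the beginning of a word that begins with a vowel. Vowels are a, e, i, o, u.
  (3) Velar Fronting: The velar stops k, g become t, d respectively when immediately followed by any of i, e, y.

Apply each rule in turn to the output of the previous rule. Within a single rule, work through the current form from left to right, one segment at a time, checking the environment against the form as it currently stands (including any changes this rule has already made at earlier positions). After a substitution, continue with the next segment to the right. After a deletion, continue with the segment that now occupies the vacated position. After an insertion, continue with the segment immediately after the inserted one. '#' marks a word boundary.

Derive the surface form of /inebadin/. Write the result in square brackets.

(1) Intervocalic Lenition: [inebadin] → [inevazin]
(2) Initial Consonant Epenthesis: [inevazin] → [tinevazin]
(3) Velar Fronting: no change — [tinevazin]

[tinevazin]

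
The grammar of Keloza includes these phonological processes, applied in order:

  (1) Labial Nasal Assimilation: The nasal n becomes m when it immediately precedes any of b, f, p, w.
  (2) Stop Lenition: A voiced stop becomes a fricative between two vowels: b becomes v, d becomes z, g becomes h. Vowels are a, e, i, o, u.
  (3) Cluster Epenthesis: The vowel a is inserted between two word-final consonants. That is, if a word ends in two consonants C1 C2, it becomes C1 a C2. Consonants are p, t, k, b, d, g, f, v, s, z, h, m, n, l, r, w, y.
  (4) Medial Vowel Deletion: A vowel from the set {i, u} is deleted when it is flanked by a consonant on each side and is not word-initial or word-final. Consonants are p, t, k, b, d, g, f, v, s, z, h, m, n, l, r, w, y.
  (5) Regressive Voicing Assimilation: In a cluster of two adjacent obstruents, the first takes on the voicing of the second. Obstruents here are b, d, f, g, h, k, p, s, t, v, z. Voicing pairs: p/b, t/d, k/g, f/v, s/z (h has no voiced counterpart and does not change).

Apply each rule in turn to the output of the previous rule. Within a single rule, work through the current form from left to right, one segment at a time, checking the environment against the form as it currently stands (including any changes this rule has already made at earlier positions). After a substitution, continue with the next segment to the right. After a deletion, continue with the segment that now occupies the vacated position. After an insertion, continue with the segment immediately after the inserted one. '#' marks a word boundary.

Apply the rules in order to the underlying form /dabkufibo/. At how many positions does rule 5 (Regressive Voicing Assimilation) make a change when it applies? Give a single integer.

(1) Labial Nasal Assimilation: no change — [dabkufibo]
(2) Stop Lenition: [dabkufibo] → [dabkufivo]
(3) Cluster Epenthesis: no change — [dabkufivo]
(4) Medial Vowel Deletion: [dabkufivo] → [dabkfvo]
(5) Regressive Voicing Assimilation: [dabkfvo] → [dapkvvo]
Rule 5 changed 2 position(s).

2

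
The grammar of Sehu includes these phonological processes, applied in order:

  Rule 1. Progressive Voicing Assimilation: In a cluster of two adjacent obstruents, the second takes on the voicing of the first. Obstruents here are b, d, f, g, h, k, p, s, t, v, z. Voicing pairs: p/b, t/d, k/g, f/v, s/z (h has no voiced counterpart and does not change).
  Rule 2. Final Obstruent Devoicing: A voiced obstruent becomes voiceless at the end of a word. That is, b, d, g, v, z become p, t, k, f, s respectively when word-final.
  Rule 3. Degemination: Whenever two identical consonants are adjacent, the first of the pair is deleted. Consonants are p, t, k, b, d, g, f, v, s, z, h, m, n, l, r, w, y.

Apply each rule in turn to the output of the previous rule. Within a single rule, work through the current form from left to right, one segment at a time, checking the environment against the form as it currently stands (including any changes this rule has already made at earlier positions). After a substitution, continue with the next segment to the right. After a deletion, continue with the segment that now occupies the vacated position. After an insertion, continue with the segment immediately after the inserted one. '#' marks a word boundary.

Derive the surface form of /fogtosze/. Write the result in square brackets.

[fogdose]

Rule 1 Progressive Voicing Assimilation: [fogtosze] → [fogdosse]
Rule 2 Final Obstruent Devoicing: no change — [fogdosse]
Rule 3 Degemination: [fogdosse] → [fogdose]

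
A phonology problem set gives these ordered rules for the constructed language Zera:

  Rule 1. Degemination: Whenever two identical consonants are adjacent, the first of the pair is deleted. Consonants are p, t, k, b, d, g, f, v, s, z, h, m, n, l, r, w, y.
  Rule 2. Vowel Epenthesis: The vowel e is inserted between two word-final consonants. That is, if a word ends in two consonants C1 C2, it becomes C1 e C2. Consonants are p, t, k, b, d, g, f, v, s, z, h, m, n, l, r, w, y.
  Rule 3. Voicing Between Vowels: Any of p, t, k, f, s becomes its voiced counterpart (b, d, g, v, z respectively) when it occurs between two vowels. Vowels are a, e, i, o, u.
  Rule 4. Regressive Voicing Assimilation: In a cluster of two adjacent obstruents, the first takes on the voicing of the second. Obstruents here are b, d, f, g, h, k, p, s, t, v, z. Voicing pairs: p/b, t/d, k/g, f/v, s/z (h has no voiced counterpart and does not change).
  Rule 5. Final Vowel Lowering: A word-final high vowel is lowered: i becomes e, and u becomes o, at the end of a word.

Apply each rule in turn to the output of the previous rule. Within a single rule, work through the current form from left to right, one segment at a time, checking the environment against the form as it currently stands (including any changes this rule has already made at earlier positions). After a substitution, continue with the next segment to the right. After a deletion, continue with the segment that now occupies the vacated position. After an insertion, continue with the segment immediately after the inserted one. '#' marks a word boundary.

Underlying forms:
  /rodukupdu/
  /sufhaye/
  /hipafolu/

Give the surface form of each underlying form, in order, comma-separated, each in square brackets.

[rodugubdo], [sufhaye], [hibavolo]

/rodukupdu/:
  Rule 1 Degemination: no change — [rodukupdu]
  Rule 2 Vowel Epenthesis: no change — [rodukupdu]
  Rule 3 Voicing Between Vowels: [rodukupdu] → [rodugupdu]
  Rule 4 Regressive Voicing Assimilation: [rodugupdu] → [rodugubdu]
  Rule 5 Final Vowel Lowering: [rodugubdu] → [rodugubdo]
/sufhaye/:
  Rule 1 Degemination: no change — [sufhaye]
  Rule 2 Vowel Epenthesis: no change — [sufhaye]
  Rule 3 Voicing Between Vowels: no change — [sufhaye]
  Rule 4 Regressive Voicing Assimilation: no change — [sufhaye]
  Rule 5 Final Vowel Lowering: no change — [sufhaye]
/hipafolu/:
  Rule 1 Degemination: no change — [hipafolu]
  Rule 2 Vowel Epenthesis: no change — [hipafolu]
  Rule 3 Voicing Between Vowels: [hipafolu] → [hibavolu]
  Rule 4 Regressive Voicing Assimilation: no change — [hibavolu]
  Rule 5 Final Vowel Lowering: [hibavolu] → [hibavolo]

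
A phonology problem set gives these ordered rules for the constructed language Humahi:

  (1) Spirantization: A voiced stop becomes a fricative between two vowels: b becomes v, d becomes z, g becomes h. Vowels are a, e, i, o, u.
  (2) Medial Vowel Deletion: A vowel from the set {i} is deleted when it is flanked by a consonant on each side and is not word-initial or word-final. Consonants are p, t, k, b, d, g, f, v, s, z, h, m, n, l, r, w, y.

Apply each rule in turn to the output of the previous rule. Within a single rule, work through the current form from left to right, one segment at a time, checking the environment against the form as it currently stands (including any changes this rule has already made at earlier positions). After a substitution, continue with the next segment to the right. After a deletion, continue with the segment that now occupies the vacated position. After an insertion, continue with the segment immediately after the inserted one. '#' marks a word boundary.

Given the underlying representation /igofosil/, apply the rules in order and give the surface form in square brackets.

[ihofosl]

(1) Spirantization: [igofosil] → [ihofosil]
(2) Medial Vowel Deletion: [ihofosil] → [ihofosl]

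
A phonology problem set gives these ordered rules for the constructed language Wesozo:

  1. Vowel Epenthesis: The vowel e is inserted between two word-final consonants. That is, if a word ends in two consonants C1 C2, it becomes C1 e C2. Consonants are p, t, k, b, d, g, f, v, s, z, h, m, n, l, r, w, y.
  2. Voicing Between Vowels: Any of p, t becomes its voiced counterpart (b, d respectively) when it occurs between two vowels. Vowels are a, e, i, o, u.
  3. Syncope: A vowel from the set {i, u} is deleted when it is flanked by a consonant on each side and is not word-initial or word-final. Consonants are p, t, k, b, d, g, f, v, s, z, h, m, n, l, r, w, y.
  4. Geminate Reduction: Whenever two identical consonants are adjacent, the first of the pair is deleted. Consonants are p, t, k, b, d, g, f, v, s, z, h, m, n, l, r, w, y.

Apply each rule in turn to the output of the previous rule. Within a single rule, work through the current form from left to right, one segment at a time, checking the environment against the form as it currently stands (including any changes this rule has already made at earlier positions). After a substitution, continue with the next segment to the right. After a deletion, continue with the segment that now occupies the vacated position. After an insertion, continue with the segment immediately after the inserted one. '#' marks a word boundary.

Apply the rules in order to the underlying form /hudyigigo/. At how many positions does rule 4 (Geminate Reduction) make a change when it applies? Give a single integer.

1

1 Vowel Epenthesis: no change — [hudyigigo]
2 Voicing Between Vowels: no change — [hudyigigo]
3 Syncope: [hudyigigo] → [hdyggo]
4 Geminate Reduction: [hdyggo] → [hdygo]
Rule 4 changed 1 position(s).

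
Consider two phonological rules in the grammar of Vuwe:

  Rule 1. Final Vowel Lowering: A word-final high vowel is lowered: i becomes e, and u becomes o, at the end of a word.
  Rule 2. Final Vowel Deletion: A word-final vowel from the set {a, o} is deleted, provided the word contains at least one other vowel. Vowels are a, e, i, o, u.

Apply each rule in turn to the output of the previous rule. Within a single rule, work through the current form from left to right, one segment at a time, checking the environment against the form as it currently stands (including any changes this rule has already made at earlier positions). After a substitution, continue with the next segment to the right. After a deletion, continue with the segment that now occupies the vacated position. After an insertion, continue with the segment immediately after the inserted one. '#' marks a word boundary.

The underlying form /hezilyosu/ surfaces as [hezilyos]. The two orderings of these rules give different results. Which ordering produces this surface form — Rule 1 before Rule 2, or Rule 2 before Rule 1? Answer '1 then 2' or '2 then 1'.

Order 1 then 2:
  1 Final Vowel Lowering: [hezilyosu] → [hezilyoso]
  2 Final Vowel Deletion: [hezilyoso] → [hezilyos]
  result: [hezilyos]
Order 2 then 1:
  2 Final Vowel Deletion: no change — [hezilyosu]
  1 Final Vowel Lowering: [hezilyosu] → [hezilyoso]
  result: [hezilyoso]

1 then 2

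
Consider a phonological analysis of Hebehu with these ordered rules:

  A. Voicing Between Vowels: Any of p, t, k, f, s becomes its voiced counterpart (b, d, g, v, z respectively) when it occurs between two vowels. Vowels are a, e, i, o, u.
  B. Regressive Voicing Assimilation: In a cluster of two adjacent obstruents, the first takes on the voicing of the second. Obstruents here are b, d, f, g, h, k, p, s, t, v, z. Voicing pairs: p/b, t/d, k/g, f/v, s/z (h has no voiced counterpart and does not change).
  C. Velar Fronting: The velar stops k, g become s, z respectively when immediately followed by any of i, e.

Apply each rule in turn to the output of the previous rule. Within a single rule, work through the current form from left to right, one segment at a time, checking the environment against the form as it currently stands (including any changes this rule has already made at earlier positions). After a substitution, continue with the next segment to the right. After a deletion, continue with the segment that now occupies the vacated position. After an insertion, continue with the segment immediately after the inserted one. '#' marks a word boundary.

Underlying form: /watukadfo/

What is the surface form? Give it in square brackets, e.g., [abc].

A Voicing Between Vowels: [watukadfo] → [wadugadfo]
B Regressive Voicing Assimilation: [wadugadfo] → [wadugatfo]
C Velar Fronting: no change — [wadugatfo]

[wadugatfo]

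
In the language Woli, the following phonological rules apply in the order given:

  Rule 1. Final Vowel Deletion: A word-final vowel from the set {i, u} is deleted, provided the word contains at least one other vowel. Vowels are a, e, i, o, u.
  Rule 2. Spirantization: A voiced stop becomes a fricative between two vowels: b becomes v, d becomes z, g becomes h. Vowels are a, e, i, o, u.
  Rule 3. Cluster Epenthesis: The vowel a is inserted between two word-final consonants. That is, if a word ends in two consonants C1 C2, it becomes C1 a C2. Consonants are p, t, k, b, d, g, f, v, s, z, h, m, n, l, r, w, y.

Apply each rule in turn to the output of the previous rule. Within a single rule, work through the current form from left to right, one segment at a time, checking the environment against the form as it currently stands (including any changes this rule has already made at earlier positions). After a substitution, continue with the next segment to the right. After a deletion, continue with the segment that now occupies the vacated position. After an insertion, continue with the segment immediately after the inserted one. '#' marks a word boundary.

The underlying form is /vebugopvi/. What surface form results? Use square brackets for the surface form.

[vevuhopav]

Rule 1 Final Vowel Deletion: [vebugopvi] → [vebugopv]
Rule 2 Spirantization: [vebugopv] → [vevuhopv]
Rule 3 Cluster Epenthesis: [vevuhopv] → [vevuhopav]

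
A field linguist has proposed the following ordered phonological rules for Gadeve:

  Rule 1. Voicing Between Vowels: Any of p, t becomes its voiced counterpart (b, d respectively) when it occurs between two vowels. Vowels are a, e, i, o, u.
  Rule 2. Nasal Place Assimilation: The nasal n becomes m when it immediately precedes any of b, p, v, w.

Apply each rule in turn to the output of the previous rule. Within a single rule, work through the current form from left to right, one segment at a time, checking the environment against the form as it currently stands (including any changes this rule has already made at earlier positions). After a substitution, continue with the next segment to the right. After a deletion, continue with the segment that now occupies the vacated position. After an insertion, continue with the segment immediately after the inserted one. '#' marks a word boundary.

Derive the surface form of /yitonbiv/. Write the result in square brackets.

[yidombiv]

Rule 1 Voicing Between Vowels: [yitonbiv] → [yidonbiv]
Rule 2 Nasal Place Assimilation: [yidonbiv] → [yidombiv]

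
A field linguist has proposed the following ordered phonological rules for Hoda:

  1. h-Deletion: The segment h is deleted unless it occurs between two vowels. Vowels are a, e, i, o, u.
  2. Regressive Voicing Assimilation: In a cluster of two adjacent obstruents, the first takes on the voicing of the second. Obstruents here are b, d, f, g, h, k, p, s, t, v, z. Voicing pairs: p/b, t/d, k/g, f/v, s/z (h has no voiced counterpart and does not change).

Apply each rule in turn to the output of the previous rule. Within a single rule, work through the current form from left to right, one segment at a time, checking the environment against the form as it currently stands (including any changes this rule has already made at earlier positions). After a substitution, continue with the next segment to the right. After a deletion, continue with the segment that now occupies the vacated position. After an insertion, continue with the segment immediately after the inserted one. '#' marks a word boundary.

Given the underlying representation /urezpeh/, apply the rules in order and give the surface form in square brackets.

[urespe]

1 h-Deletion: [urezpeh] → [urezpe]
2 Regressive Voicing Assimilation: [urezpe] → [urespe]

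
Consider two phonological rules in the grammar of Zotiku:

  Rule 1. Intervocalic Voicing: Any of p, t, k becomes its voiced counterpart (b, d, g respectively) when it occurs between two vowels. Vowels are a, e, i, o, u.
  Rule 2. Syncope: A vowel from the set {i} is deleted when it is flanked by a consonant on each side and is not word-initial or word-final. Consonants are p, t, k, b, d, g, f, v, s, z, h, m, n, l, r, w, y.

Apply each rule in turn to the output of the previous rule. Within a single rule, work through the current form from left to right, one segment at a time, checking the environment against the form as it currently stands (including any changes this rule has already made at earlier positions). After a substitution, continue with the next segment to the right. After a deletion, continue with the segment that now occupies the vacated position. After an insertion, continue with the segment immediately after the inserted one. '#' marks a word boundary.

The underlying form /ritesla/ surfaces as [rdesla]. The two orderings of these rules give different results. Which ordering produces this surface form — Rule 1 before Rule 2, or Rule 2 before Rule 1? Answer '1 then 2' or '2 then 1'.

1 then 2

Order 1 then 2:
  1 Intervocalic Voicing: [ritesla] → [ridesla]
  2 Syncope: [ridesla] → [rdesla]
  result: [rdesla]
Order 2 then 1:
  2 Syncope: [ritesla] → [rtesla]
  1 Intervocalic Voicing: no change — [rtesla]
  result: [rtesla]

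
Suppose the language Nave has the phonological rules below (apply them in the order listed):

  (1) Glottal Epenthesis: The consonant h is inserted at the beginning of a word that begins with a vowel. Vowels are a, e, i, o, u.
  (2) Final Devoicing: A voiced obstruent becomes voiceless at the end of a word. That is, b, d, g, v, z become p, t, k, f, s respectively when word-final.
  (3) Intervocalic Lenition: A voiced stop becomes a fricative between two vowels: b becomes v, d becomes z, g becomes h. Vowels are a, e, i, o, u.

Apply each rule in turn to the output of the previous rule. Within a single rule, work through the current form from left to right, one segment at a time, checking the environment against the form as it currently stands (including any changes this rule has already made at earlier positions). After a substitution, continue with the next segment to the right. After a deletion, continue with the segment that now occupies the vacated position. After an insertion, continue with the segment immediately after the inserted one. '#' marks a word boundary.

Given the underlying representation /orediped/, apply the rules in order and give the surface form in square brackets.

(1) Glottal Epenthesis: [orediped] → [horediped]
(2) Final Devoicing: [horediped] → [horedipet]
(3) Intervocalic Lenition: [horedipet] → [horezipet]

[horezipet]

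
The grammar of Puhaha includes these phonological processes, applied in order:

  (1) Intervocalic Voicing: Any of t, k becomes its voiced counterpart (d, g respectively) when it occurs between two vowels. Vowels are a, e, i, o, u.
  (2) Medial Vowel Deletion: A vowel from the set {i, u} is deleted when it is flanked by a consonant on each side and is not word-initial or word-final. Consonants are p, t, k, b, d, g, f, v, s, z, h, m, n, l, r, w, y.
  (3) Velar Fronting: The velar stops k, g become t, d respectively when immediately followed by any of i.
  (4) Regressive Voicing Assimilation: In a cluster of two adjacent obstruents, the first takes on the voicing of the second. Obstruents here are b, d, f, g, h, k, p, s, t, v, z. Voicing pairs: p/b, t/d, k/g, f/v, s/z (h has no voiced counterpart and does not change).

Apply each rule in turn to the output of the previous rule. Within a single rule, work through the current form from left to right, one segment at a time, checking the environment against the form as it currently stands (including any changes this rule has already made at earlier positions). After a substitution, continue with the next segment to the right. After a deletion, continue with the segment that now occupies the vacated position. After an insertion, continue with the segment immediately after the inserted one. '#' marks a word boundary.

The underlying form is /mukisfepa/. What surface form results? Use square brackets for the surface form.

(1) Intervocalic Voicing: [mukisfepa] → [mugisfepa]
(2) Medial Vowel Deletion: [mugisfepa] → [mgsfepa]
(3) Velar Fronting: no change — [mgsfepa]
(4) Regressive Voicing Assimilation: [mgsfepa] → [mksfepa]

[mksfepa]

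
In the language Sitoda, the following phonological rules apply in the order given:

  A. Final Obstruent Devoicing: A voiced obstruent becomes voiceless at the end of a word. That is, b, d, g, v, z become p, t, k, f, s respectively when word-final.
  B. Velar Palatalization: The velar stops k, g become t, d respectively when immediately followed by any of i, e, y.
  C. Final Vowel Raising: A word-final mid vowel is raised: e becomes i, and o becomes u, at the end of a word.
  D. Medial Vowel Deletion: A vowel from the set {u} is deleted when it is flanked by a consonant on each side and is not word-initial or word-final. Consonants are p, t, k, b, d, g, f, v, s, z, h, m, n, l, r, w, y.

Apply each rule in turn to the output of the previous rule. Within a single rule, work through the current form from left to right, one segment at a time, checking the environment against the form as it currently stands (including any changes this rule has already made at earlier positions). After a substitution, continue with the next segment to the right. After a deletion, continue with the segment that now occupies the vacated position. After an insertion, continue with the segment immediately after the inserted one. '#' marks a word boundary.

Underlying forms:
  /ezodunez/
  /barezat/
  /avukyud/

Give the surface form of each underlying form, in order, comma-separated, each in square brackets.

[ezodnes], [barezat], [avtyt]

/ezodunez/:
  A Final Obstruent Devoicing: [ezodunez] → [ezodunes]
  B Velar Palatalization: no change — [ezodunes]
  C Final Vowel Raising: no change — [ezodunes]
  D Medial Vowel Deletion: [ezodunes] → [ezodnes]
/barezat/:
  A Final Obstruent Devoicing: no change — [barezat]
  B Velar Palatalization: no change — [barezat]
  C Final Vowel Raising: no change — [barezat]
  D Medial Vowel Deletion: no change — [barezat]
/avukyud/:
  A Final Obstruent Devoicing: [avukyud] → [avukyut]
  B Velar Palatalization: [avukyut] → [avutyut]
  C Final Vowel Raising: no change — [avutyut]
  D Medial Vowel Deletion: [avutyut] → [avtyt]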